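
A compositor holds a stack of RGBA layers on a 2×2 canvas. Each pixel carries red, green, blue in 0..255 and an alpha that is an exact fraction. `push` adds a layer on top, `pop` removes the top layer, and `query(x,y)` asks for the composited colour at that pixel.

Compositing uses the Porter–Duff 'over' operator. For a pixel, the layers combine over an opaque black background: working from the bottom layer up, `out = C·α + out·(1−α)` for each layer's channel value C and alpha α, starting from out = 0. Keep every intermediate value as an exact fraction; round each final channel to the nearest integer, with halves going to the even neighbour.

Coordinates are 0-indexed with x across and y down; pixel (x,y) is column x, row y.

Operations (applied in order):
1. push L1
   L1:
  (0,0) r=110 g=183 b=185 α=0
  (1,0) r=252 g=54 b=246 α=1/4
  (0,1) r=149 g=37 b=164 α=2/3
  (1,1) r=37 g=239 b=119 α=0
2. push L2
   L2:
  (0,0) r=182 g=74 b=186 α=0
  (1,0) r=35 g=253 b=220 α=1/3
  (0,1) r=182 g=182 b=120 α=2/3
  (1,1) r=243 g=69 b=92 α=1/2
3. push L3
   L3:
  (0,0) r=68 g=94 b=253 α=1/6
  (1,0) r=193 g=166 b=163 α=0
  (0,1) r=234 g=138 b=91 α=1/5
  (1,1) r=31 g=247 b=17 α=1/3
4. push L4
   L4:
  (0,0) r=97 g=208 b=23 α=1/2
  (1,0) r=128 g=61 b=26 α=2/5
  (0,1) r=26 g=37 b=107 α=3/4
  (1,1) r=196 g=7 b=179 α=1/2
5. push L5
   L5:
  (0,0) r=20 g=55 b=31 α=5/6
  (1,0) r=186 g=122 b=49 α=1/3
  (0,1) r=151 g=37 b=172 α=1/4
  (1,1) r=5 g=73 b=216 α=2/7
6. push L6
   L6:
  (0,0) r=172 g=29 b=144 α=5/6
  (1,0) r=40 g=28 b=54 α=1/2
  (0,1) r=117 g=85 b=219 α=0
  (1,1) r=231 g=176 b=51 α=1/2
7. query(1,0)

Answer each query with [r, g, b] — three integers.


(1,0) stack=L1,L2,L3,L4,L5,L6; from [0,0,0]:
+L1 (α=1/4) → [63, 27/2, 123/2]
+L2 (α=1/3) → [161/3, 280/3, 343/3]
+L3 (α=0) → [161/3, 280/3, 343/3]
+L4 (α=2/5) → [417/5, 402/5, 79]
+L5 (α=1/3) → [588/5, 1414/15, 69]
+L6 (α=1/2) → [394/5, 917/15, 123/2]
= [79, 61, 62]


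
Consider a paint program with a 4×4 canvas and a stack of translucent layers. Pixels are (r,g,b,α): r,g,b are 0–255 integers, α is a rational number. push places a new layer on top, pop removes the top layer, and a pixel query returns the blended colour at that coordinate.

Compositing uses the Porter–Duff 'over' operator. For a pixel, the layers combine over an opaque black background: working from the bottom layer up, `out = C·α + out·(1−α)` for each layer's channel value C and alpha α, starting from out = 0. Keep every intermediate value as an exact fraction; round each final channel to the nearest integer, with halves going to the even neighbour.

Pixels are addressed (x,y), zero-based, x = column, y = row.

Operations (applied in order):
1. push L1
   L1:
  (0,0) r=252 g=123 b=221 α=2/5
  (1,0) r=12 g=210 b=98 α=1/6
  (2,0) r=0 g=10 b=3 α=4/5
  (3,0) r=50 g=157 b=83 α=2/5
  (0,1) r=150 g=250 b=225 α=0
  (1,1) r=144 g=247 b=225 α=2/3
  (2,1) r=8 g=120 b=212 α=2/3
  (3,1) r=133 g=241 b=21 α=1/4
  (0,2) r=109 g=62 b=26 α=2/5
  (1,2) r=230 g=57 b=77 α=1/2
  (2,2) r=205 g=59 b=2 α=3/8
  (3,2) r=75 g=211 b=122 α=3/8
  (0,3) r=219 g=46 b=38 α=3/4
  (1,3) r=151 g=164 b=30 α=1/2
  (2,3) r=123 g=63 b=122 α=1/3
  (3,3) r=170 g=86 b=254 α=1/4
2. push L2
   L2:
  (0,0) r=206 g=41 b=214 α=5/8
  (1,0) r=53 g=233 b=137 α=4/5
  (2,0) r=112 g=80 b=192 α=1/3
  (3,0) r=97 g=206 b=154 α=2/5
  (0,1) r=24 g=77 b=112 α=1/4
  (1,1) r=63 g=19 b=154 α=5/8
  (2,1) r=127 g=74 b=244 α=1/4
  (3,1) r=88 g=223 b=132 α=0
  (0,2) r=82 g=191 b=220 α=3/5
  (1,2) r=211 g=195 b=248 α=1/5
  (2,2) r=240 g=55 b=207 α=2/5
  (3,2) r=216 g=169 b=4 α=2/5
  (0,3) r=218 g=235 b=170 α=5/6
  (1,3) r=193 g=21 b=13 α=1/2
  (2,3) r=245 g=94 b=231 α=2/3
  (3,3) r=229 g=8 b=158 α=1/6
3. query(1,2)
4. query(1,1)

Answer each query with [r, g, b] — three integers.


query (1,2) [L1,L2] — begin 0,0,0
after L1 α=1/2: [115, 57/2, 77/2]
after L2 α=1/5: [671/5, 309/5, 402/5]
rounded: [134, 62, 80]

query (1,1) [L1,L2] — begin 0,0,0
L1 α=2/3: [96, 494/3, 150]
L2 α=5/8: [603/8, 589/8, 305/2]
→ [75, 74, 152]


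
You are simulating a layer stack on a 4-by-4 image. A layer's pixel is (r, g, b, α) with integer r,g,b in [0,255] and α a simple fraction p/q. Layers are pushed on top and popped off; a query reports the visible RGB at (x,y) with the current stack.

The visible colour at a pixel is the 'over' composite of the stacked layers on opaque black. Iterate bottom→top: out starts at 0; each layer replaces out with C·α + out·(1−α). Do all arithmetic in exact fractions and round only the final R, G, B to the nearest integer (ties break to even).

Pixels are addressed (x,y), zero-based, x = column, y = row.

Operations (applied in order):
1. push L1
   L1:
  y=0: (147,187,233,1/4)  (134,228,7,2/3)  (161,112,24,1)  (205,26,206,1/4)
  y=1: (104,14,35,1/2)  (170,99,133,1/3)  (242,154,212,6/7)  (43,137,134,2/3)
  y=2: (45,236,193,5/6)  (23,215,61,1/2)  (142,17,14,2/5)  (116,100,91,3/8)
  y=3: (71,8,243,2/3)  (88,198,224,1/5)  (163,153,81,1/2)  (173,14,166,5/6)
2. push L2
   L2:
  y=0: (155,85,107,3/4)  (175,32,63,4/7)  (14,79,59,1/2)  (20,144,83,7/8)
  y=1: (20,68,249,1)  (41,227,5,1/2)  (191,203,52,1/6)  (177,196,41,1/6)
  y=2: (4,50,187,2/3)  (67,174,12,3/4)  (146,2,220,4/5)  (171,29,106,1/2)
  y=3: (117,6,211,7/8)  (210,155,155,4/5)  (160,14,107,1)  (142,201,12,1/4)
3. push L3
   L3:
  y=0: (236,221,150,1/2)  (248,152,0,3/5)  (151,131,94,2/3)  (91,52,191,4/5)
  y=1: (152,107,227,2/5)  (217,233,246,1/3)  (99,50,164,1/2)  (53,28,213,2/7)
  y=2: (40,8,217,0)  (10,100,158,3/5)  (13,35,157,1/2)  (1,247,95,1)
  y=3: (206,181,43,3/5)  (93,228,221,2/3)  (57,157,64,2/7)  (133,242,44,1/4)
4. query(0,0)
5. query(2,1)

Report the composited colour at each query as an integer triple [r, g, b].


(0,0) stack=L1,L2,L3; from [0,0,0]:
L1 α=1/4: [147/4, 187/4, 233/4]
L2 α=3/4: [2007/16, 1207/16, 1517/16]
L3 α=1/2: [5783/32, 4743/32, 3917/32]
rounded: [181, 148, 122]

(2,1) stack=L1,L2,L3; from [0,0,0]:
L1 α=6/7: [1452/7, 132, 1272/7]
L2 α=1/6: [8597/42, 863/6, 3362/21]
L3 α=1/2: [12755/84, 1163/12, 3403/21]
→ [152, 97, 162]


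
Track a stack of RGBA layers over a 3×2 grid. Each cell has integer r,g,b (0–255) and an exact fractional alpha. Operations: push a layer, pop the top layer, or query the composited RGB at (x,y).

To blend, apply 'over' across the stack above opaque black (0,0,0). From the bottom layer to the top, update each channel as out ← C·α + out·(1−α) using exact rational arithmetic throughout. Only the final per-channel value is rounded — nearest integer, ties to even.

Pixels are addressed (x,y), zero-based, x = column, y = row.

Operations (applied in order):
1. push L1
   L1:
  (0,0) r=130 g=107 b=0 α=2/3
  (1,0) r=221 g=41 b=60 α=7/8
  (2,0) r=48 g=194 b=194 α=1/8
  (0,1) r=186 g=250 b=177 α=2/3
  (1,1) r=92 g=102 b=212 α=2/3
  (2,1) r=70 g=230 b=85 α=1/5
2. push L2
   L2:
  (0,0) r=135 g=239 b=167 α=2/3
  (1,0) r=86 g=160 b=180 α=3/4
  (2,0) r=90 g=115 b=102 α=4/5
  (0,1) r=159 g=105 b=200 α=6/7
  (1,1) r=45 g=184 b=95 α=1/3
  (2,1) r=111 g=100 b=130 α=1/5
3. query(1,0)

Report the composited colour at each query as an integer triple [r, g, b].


query (1,0) [L1,L2] — begin 0,0,0
+L1 (α=7/8) → [1547/8, 287/8, 105/2]
+L2 (α=3/4) → [3611/32, 4127/32, 1185/8]
= [113, 129, 148]


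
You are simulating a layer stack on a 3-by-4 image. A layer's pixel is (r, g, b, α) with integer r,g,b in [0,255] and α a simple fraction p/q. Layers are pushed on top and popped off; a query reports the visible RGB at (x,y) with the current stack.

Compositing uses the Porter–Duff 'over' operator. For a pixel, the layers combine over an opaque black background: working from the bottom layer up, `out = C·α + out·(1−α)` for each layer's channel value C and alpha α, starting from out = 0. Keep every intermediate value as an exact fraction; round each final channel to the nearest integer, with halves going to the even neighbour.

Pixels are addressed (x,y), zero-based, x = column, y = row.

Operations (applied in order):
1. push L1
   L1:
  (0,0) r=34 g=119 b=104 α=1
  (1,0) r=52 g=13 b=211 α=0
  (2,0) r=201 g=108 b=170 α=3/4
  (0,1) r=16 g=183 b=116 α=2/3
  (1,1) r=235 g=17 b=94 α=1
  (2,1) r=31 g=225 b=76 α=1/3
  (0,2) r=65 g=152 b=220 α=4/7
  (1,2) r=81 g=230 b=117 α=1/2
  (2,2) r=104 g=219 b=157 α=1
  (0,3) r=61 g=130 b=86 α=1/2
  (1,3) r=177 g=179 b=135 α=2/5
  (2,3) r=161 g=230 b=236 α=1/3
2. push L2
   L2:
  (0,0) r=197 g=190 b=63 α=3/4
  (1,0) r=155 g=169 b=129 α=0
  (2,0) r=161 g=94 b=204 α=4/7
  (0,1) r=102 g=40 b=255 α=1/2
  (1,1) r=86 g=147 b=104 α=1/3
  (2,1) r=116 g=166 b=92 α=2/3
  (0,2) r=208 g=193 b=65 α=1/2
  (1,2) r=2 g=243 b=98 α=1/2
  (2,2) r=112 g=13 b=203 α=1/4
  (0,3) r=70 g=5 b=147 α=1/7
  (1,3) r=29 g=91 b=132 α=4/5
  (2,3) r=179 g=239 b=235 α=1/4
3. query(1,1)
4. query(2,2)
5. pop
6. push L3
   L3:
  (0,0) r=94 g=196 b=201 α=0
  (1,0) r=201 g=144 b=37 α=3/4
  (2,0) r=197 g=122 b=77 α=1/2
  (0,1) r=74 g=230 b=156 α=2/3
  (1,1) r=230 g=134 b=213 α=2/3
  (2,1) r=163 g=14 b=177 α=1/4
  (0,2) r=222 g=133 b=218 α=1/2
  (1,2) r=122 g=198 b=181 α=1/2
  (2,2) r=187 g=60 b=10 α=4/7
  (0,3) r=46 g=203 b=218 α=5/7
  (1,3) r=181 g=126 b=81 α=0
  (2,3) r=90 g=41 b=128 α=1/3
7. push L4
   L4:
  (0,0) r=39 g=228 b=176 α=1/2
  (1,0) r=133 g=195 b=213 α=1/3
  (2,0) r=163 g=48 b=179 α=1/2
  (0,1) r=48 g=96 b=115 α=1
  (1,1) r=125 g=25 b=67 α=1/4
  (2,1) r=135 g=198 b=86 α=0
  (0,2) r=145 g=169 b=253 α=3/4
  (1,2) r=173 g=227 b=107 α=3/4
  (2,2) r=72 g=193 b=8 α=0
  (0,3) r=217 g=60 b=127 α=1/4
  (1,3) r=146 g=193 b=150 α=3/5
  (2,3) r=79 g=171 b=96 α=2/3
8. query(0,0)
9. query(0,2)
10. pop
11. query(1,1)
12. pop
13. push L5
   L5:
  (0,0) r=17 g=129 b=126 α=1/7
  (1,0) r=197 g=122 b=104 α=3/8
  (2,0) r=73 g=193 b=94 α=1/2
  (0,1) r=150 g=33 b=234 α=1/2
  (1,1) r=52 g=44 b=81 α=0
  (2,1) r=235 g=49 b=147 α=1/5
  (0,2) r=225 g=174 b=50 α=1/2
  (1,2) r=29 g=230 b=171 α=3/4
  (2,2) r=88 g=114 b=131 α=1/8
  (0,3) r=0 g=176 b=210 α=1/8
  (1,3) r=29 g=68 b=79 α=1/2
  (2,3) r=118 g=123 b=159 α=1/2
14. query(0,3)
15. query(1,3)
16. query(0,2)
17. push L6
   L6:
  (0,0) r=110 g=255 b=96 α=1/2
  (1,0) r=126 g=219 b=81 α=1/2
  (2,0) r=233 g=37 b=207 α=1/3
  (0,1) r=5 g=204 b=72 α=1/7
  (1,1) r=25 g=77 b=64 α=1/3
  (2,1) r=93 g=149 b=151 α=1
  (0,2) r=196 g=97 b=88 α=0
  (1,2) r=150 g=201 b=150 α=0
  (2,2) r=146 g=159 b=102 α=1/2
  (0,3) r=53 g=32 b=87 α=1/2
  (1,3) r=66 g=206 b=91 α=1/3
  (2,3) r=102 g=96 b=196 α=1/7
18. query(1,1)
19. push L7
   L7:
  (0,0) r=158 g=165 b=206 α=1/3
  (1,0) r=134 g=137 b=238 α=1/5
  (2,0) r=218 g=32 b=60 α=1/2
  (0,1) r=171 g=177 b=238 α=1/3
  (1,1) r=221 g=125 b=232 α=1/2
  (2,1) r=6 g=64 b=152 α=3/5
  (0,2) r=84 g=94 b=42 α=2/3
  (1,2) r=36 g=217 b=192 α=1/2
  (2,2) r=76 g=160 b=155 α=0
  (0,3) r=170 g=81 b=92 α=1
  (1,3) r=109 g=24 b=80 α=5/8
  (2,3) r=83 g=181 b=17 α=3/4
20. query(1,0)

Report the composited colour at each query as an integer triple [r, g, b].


at x=1,y=1 over L1,L2:
+L1 (α=1) → [235, 17, 94]
+L2 (α=1/3) → [556/3, 181/3, 292/3]
rounded: [185, 60, 97]

(2,2) stack=L1,L2; from [0,0,0]:
after L1 α=1: [104, 219, 157]
after L2 α=1/4: [106, 335/2, 337/2]
rounded: [106, 168, 168]

query (0,0) [L1,L3,L4] — begin 0,0,0
+L1 (α=1) → [34, 119, 104]
+L3 (α=0) → [34, 119, 104]
+L4 (α=1/2) → [73/2, 347/2, 140]
rounded: [36, 174, 140]

(0,2) stack=L1,L3,L4; from [0,0,0]:
+L1 (α=4/7) → [260/7, 608/7, 880/7]
+L3 (α=1/2) → [907/7, 1539/14, 1203/7]
+L4 (α=3/4) → [988/7, 8637/56, 1629/7]
rounded: [141, 154, 233]

query (1,1) [L1,L3] — begin 0,0,0
L1 α=1: [235, 17, 94]
L3 α=2/3: [695/3, 95, 520/3]
→ [232, 95, 173]

at x=0,y=3 over L1,L5:
L1 α=1/2: [61/2, 65, 43]
L5 α=1/8: [427/16, 631/8, 511/8]
= [27, 79, 64]

query (1,3) [L1,L5] — begin 0,0,0
L1 α=2/5: [354/5, 358/5, 54]
L5 α=1/2: [499/10, 349/5, 133/2]
= [50, 70, 66]

(0,2) stack=L1,L5; from [0,0,0]:
after L1 α=4/7: [260/7, 608/7, 880/7]
after L5 α=1/2: [1835/14, 913/7, 615/7]
= [131, 130, 88]

(1,1) stack=L1,L5,L6; from [0,0,0]:
+L1 (α=1) → [235, 17, 94]
+L5 (α=0) → [235, 17, 94]
+L6 (α=1/3) → [165, 37, 84]
= [165, 37, 84]

(1,0) stack=L1,L5,L6,L7; from [0,0,0]:
+L1 (α=0) → [0, 0, 0]
+L5 (α=3/8) → [591/8, 183/4, 39]
+L6 (α=1/2) → [1599/16, 1059/8, 60]
+L7 (α=1/5) → [427/4, 1333/10, 478/5]
rounded: [107, 133, 96]


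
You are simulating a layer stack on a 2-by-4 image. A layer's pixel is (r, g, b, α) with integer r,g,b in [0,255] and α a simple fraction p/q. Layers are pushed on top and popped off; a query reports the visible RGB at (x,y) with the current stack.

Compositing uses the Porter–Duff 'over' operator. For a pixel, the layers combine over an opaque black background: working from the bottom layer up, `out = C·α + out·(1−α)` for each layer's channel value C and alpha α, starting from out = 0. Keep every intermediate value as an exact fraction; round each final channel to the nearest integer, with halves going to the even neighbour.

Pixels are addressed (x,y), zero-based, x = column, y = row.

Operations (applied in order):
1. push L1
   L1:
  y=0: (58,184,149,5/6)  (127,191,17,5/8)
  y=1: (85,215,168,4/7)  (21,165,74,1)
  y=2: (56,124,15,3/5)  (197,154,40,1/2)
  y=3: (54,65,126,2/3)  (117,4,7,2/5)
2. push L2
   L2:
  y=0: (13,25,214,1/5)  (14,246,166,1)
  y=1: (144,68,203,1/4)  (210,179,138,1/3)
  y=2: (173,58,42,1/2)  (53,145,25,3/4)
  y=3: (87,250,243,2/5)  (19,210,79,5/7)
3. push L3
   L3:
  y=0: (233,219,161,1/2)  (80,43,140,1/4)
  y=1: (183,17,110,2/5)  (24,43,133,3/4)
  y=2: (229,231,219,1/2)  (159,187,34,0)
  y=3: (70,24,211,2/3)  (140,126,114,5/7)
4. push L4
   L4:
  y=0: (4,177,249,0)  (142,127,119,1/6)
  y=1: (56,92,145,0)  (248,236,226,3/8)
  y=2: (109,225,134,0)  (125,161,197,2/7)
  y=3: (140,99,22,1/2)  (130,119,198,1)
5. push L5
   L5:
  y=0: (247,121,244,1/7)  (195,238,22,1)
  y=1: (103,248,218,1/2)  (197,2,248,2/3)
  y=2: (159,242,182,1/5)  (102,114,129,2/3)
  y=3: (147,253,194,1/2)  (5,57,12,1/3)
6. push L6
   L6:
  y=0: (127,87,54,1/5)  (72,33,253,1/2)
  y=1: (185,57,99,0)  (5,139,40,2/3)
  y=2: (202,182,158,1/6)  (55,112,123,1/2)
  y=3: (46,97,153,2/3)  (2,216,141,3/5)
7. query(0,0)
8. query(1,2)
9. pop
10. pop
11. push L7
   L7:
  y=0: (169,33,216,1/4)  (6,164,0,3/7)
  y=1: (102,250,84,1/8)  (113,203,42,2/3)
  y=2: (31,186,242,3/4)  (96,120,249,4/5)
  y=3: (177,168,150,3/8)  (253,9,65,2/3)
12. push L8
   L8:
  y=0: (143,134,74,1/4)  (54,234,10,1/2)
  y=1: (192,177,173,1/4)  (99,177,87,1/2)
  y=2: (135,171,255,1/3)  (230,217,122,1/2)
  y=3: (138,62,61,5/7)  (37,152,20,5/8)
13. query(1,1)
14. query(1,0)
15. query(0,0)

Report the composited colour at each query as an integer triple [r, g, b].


at x=0,y=0 over L1,L2,L3,L4,L5,L6:
L1 α=5/6: [145/3, 460/3, 745/6]
L2 α=1/5: [619/15, 383/3, 2132/15]
L3 α=1/2: [2057/15, 520/3, 4547/30]
L4 α=0: [2057/15, 520/3, 4547/30]
L5 α=1/7: [5349/35, 1161/7, 5767/35]
L6 α=1/5: [25841/175, 5253/35, 24958/175]
→ [148, 150, 143]

at x=1,y=2 over L1,L2,L3,L4,L5,L6:
after L1 α=1/2: [197/2, 77, 20]
after L2 α=3/4: [515/8, 128, 95/4]
after L3 α=0: [515/8, 128, 95/4]
after L4 α=2/7: [4575/56, 962/7, 293/4]
after L5 α=2/3: [5333/56, 2558/21, 1325/12]
after L6 α=1/2: [8413/112, 2455/21, 2801/24]
rounded: [75, 117, 117]

at x=1,y=1 over L1,L2,L3,L4,L7,L8:
after L1 α=1: [21, 165, 74]
after L2 α=1/3: [84, 509/3, 286/3]
after L3 α=3/4: [39, 224/3, 1483/12]
after L4 α=3/8: [939/8, 811/6, 15551/96]
after L7 α=2/3: [2747/24, 3247/18, 23615/288]
after L8 α=1/2: [5123/48, 6433/36, 48671/576]
= [107, 179, 84]

query (1,0) [L1,L2,L3,L4,L7,L8] — begin 0,0,0
after L1 α=5/8: [635/8, 955/8, 85/8]
after L2 α=1: [14, 246, 166]
after L3 α=1/4: [61/2, 781/4, 319/2]
after L4 α=1/6: [589/12, 1471/8, 611/4]
after L7 α=3/7: [643/21, 2455/14, 611/7]
after L8 α=1/2: [1777/42, 5731/28, 681/14]
= [42, 205, 49]

(0,0) stack=L1,L2,L3,L4,L7,L8; from [0,0,0]:
L1 α=5/6: [145/3, 460/3, 745/6]
L2 α=1/5: [619/15, 383/3, 2132/15]
L3 α=1/2: [2057/15, 520/3, 4547/30]
L4 α=0: [2057/15, 520/3, 4547/30]
L7 α=1/4: [1451/10, 553/4, 6707/40]
L8 α=1/4: [5783/40, 2195/16, 23081/160]
→ [145, 137, 144]


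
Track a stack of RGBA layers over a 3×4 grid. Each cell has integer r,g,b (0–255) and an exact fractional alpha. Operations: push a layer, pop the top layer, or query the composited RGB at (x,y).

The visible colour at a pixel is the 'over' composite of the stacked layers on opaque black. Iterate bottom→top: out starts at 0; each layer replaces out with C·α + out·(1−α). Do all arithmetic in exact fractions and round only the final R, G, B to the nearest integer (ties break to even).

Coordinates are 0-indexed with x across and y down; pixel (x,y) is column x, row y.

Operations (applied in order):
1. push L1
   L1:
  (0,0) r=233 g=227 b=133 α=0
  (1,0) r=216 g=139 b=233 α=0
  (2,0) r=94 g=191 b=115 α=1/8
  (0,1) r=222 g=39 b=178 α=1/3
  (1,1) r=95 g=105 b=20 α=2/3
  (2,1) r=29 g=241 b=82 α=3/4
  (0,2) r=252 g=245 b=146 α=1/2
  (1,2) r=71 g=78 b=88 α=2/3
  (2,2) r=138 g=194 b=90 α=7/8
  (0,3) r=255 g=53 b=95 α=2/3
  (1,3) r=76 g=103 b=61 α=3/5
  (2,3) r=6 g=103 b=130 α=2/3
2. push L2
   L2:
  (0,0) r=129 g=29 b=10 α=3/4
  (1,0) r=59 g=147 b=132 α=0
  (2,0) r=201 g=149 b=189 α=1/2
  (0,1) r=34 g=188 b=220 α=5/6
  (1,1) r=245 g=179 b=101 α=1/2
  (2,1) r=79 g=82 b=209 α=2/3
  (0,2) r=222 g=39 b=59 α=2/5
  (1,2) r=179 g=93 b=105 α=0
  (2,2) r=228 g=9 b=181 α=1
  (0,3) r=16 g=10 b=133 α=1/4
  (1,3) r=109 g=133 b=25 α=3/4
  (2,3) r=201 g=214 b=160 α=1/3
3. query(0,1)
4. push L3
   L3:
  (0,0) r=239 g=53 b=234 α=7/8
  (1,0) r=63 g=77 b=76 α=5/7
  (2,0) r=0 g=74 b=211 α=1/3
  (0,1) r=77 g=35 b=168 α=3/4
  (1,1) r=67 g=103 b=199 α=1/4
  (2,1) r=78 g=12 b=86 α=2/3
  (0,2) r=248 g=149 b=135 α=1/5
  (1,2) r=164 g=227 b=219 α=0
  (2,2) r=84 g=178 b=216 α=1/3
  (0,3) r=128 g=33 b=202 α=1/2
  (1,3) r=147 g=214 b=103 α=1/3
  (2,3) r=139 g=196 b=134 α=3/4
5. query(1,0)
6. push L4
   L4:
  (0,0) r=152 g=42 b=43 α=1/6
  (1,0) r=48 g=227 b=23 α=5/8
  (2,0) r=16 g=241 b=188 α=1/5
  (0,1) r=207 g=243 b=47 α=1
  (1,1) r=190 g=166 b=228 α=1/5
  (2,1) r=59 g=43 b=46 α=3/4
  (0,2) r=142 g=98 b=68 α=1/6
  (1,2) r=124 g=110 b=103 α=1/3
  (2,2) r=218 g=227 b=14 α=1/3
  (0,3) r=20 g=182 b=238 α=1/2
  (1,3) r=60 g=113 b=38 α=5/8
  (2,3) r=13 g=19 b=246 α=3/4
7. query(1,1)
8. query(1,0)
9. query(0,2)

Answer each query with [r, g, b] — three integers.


(0,1) stack=L1,L2; from [0,0,0]:
L1 α=1/3: [74, 13, 178/3]
L2 α=5/6: [122/3, 953/6, 1739/9]
rounded: [41, 159, 193]

(1,0) stack=L1,L2,L3; from [0,0,0]:
after L1 α=0: [0, 0, 0]
after L2 α=0: [0, 0, 0]
after L3 α=5/7: [45, 55, 380/7]
rounded: [45, 55, 54]

at x=1,y=1 over L1,L2,L3,L4:
after L1 α=2/3: [190/3, 70, 40/3]
after L2 α=1/2: [925/6, 249/2, 343/6]
after L3 α=1/4: [1059/8, 953/8, 741/8]
after L4 α=1/5: [1439/10, 257/2, 1197/10]
→ [144, 128, 120]

query (1,0) [L1,L2,L3,L4] — begin 0,0,0
L1 α=0: [0, 0, 0]
L2 α=0: [0, 0, 0]
L3 α=5/7: [45, 55, 380/7]
L4 α=5/8: [375/8, 325/2, 1945/56]
→ [47, 162, 35]

at x=0,y=2 over L1,L2,L3,L4:
L1 α=1/2: [126, 245/2, 73]
L2 α=2/5: [822/5, 891/10, 337/5]
L3 α=1/5: [4528/25, 2527/25, 2023/25]
L4 α=1/6: [873/5, 3017/30, 2363/30]
→ [175, 101, 79]


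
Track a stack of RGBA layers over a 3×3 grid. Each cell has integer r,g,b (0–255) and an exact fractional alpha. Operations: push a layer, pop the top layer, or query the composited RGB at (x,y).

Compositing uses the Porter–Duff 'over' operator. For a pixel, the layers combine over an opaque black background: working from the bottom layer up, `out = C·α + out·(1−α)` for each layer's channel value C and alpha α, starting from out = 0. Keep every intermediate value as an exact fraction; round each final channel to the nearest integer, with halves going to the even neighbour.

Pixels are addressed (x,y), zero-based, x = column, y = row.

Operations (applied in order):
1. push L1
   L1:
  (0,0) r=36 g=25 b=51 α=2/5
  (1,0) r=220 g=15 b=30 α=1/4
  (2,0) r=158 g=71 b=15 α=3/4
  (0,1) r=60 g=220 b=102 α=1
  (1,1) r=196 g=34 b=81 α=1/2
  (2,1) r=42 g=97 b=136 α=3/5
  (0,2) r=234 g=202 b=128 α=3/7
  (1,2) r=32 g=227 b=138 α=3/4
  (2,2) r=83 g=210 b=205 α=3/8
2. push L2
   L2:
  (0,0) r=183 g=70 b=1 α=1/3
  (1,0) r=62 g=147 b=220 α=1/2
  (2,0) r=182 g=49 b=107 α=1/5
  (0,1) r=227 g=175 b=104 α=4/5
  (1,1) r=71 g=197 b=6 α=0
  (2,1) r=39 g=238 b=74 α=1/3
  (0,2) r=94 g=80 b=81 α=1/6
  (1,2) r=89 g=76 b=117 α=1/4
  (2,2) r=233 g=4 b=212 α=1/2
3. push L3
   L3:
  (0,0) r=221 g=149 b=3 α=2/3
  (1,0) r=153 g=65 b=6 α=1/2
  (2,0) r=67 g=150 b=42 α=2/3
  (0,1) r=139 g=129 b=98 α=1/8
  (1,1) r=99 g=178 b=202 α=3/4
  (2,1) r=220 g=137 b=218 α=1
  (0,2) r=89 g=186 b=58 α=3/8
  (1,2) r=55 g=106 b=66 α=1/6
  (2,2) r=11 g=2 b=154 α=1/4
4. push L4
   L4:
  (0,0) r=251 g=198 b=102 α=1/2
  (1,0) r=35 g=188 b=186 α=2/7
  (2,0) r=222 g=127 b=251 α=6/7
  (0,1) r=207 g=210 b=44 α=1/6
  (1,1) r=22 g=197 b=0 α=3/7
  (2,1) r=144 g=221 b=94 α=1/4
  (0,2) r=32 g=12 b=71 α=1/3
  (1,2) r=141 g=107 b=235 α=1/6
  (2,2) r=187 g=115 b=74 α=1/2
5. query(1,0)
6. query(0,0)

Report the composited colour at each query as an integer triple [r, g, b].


query (1,0) [L1,L2,L3,L4] — begin 0,0,0
L1 α=1/4: [55, 15/4, 15/2]
L2 α=1/2: [117/2, 603/8, 455/4]
L3 α=1/2: [423/4, 1123/16, 479/8]
L4 α=2/7: [2395/28, 11631/112, 5371/56]
rounded: [86, 104, 96]

at x=0,y=0 over L1,L2,L3,L4:
L1 α=2/5: [72/5, 10, 102/5]
L2 α=1/3: [353/5, 30, 209/15]
L3 α=2/3: [2563/15, 328/3, 299/45]
L4 α=1/2: [3164/15, 461/3, 4889/90]
= [211, 154, 54]


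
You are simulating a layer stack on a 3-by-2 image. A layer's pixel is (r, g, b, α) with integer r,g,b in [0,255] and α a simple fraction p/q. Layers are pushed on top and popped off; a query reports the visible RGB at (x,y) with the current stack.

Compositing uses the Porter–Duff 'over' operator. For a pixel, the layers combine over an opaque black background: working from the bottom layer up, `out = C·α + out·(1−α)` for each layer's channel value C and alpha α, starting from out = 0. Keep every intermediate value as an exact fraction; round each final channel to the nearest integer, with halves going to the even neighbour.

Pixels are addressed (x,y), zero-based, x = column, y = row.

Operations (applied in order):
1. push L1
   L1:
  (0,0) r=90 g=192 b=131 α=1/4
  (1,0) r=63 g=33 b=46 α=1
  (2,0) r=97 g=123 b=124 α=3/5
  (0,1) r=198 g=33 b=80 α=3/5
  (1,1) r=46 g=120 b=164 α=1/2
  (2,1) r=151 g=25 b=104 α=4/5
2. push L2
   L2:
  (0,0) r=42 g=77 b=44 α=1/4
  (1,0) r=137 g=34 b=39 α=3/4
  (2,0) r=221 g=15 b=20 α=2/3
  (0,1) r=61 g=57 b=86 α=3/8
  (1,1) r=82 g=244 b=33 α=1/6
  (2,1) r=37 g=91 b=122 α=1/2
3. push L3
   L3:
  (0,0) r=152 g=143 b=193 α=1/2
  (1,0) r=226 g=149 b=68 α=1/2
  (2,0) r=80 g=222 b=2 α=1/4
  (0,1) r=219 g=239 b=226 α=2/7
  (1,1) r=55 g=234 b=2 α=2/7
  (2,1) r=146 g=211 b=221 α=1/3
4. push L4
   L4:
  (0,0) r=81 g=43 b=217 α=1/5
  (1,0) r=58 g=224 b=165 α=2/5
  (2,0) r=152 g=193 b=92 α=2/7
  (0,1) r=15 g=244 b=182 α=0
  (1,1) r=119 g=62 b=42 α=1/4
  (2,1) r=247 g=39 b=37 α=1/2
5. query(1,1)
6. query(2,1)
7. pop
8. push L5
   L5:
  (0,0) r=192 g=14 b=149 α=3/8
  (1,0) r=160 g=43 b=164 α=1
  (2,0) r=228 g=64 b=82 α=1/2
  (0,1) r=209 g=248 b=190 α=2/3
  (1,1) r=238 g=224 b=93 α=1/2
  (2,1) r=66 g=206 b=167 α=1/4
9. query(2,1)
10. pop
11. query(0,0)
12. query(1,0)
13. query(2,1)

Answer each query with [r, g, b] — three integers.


query (1,1) [L1,L2,L3,L4] — begin 0,0,0
L1 α=1/2: [23, 60, 82]
L2 α=1/6: [197/6, 272/3, 443/6]
L3 α=2/7: [235/6, 2764/21, 2239/42]
L4 α=1/4: [473/8, 1599/14, 2827/56]
= [59, 114, 50]

at x=2,y=1 over L1,L2,L3,L4:
L1 α=4/5: [604/5, 20, 416/5]
L2 α=1/2: [789/10, 111/2, 513/5]
L3 α=1/3: [1519/15, 322/3, 2131/15]
L4 α=1/2: [2612/15, 439/6, 1343/15]
rounded: [174, 73, 90]

at x=2,y=1 over L1,L2,L3,L5:
L1 α=4/5: [604/5, 20, 416/5]
L2 α=1/2: [789/10, 111/2, 513/5]
L3 α=1/3: [1519/15, 322/3, 2131/15]
L5 α=1/4: [1849/20, 132, 1483/10]
= [92, 132, 148]

at x=0,y=0 over L1,L2,L3:
after L1 α=1/4: [45/2, 48, 131/4]
after L2 α=1/4: [219/8, 221/4, 569/16]
after L3 α=1/2: [1435/16, 793/8, 3657/32]
= [90, 99, 114]

(1,0) stack=L1,L2,L3; from [0,0,0]:
after L1 α=1: [63, 33, 46]
after L2 α=3/4: [237/2, 135/4, 163/4]
after L3 α=1/2: [689/4, 731/8, 435/8]
rounded: [172, 91, 54]

(2,1) stack=L1,L2,L3; from [0,0,0]:
after L1 α=4/5: [604/5, 20, 416/5]
after L2 α=1/2: [789/10, 111/2, 513/5]
after L3 α=1/3: [1519/15, 322/3, 2131/15]
→ [101, 107, 142]


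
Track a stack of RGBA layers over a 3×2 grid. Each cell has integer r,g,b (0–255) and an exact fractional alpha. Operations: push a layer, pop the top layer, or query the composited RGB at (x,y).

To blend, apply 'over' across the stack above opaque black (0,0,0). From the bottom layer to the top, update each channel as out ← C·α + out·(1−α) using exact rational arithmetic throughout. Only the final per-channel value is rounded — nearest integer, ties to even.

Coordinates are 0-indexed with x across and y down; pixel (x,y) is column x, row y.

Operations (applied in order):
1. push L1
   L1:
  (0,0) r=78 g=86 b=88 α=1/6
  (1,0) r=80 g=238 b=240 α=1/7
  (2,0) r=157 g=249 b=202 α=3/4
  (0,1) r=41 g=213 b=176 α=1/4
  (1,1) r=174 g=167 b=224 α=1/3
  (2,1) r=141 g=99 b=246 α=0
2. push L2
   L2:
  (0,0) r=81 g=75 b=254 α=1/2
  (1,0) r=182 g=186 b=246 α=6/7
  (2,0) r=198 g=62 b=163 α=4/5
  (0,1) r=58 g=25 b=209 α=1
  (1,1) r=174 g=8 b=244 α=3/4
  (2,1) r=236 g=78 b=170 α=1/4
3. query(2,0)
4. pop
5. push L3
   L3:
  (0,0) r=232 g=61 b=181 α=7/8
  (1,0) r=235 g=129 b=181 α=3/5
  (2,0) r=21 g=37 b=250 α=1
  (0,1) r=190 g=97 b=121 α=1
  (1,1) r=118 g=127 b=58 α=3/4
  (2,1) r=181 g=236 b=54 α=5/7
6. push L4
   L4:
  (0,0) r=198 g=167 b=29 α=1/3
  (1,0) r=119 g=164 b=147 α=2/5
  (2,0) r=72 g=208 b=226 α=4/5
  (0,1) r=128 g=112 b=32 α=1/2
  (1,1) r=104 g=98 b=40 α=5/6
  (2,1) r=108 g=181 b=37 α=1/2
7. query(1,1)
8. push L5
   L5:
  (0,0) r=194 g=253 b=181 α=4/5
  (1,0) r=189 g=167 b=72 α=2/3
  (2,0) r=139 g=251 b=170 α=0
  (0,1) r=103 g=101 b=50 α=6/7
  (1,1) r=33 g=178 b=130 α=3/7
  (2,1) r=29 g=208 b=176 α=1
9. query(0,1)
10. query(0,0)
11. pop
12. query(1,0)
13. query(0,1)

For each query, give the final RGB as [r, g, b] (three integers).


at x=2,y=0 over L1,L2:
after L1 α=3/4: [471/4, 747/4, 303/2]
after L2 α=4/5: [3639/20, 1739/20, 1607/10]
rounded: [182, 87, 161]

query (1,1) [L1,L3,L4] — begin 0,0,0
L1 α=1/3: [58, 167/3, 224/3]
L3 α=3/4: [103, 655/6, 373/6]
L4 α=5/6: [623/6, 3595/36, 1573/36]
= [104, 100, 44]

query (0,1) [L1,L3,L4,L5] — begin 0,0,0
after L1 α=1/4: [41/4, 213/4, 44]
after L3 α=1: [190, 97, 121]
after L4 α=1/2: [159, 209/2, 153/2]
after L5 α=6/7: [111, 203/2, 753/14]
rounded: [111, 102, 54]

query (0,0) [L1,L3,L4,L5] — begin 0,0,0
L1 α=1/6: [13, 43/3, 44/3]
L3 α=7/8: [1637/8, 331/6, 3845/24]
L4 α=1/3: [2429/12, 832/9, 4193/36]
L5 α=4/5: [11741/60, 1988/9, 30257/180]
→ [196, 221, 168]

at x=1,y=0 over L1,L3,L4:
L1 α=1/7: [80/7, 34, 240/7]
L3 α=3/5: [1019/7, 91, 4281/35]
L4 α=2/5: [4723/35, 601/5, 23133/175]
= [135, 120, 132]

at x=0,y=1 over L1,L3,L4:
after L1 α=1/4: [41/4, 213/4, 44]
after L3 α=1: [190, 97, 121]
after L4 α=1/2: [159, 209/2, 153/2]
= [159, 104, 76]


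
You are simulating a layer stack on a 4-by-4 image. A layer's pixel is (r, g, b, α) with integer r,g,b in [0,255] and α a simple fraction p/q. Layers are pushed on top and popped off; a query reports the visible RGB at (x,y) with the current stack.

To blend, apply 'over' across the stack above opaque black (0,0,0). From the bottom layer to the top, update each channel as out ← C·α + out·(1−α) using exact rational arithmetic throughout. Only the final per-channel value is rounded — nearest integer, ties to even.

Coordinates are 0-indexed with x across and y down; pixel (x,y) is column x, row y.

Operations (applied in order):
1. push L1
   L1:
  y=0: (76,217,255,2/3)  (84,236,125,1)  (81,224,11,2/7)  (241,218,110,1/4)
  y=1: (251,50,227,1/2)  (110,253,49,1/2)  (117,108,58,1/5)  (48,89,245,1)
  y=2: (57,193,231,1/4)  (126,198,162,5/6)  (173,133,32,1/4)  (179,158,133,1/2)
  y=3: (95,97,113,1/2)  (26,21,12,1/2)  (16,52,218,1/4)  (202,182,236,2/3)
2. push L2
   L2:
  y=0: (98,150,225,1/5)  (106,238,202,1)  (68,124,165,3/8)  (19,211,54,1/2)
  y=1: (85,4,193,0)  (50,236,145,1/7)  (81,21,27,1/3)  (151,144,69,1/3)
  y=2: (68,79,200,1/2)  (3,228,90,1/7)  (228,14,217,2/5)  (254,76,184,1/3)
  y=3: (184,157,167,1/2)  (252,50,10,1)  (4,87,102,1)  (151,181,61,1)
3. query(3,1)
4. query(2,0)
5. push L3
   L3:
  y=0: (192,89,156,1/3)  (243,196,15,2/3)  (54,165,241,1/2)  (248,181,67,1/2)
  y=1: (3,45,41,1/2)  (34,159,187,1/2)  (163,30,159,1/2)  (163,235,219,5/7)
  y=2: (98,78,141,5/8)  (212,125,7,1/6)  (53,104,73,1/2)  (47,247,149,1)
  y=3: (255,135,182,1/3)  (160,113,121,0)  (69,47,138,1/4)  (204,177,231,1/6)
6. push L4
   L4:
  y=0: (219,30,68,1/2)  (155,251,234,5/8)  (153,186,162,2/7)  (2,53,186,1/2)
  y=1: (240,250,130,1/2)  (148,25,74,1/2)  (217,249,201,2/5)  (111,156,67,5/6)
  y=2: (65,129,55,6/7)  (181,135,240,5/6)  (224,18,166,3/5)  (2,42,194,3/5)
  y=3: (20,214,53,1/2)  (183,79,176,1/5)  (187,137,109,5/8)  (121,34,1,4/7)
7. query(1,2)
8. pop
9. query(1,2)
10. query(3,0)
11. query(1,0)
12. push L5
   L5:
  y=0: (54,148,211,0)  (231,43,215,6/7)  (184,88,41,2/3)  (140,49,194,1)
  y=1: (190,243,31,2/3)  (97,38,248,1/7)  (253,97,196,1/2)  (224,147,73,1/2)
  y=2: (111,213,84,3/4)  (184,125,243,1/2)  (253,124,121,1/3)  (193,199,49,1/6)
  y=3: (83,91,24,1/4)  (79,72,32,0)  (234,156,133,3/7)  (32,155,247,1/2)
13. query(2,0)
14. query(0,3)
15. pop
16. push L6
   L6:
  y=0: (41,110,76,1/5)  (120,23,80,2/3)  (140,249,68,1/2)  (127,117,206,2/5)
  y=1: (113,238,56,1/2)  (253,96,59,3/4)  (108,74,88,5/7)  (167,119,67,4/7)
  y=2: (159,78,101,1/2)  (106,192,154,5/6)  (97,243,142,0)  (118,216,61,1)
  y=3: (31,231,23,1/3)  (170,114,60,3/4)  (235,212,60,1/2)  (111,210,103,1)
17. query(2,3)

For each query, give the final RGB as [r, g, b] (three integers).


query (3,1) [L1,L2] — begin 0,0,0
+L1 (α=1) → [48, 89, 245]
+L2 (α=1/3) → [247/3, 322/3, 559/3]
= [82, 107, 186]

(2,0) stack=L1,L2; from [0,0,0]:
L1 α=2/7: [162/7, 64, 22/7]
L2 α=3/8: [1119/28, 173/2, 3575/56]
rounded: [40, 86, 64]

(1,2) stack=L1,L2,L3,L4; from [0,0,0]:
+L1 (α=5/6) → [105, 165, 135]
+L2 (α=1/7) → [633/7, 174, 900/7]
+L3 (α=1/6) → [4649/42, 995/6, 4549/42]
+L4 (α=5/6) → [42659/252, 5045/36, 54949/252]
rounded: [169, 140, 218]

query (1,2) [L1,L2,L3] — begin 0,0,0
after L1 α=5/6: [105, 165, 135]
after L2 α=1/7: [633/7, 174, 900/7]
after L3 α=1/6: [4649/42, 995/6, 4549/42]
→ [111, 166, 108]

query (3,0) [L1,L2,L3] — begin 0,0,0
+L1 (α=1/4) → [241/4, 109/2, 55/2]
+L2 (α=1/2) → [317/8, 531/4, 163/4]
+L3 (α=1/2) → [2301/16, 1255/8, 431/8]
→ [144, 157, 54]

query (1,0) [L1,L2,L3] — begin 0,0,0
L1 α=1: [84, 236, 125]
L2 α=1: [106, 238, 202]
L3 α=2/3: [592/3, 210, 232/3]
= [197, 210, 77]

(2,0) stack=L1,L2,L3,L5; from [0,0,0]:
+L1 (α=2/7) → [162/7, 64, 22/7]
+L2 (α=3/8) → [1119/28, 173/2, 3575/56]
+L3 (α=1/2) → [2631/56, 503/4, 17071/112]
+L5 (α=2/3) → [23239/168, 1207/12, 26255/336]
→ [138, 101, 78]

(0,3) stack=L1,L2,L3,L5; from [0,0,0]:
after L1 α=1/2: [95/2, 97/2, 113/2]
after L2 α=1/2: [463/4, 411/4, 447/4]
after L3 α=1/3: [973/6, 227/2, 811/6]
after L5 α=1/4: [1139/8, 863/8, 859/8]
→ [142, 108, 107]

query (2,3) [L1,L2,L3,L6] — begin 0,0,0
after L1 α=1/4: [4, 13, 109/2]
after L2 α=1: [4, 87, 102]
after L3 α=1/4: [81/4, 77, 111]
after L6 α=1/2: [1021/8, 289/2, 171/2]
= [128, 144, 86]


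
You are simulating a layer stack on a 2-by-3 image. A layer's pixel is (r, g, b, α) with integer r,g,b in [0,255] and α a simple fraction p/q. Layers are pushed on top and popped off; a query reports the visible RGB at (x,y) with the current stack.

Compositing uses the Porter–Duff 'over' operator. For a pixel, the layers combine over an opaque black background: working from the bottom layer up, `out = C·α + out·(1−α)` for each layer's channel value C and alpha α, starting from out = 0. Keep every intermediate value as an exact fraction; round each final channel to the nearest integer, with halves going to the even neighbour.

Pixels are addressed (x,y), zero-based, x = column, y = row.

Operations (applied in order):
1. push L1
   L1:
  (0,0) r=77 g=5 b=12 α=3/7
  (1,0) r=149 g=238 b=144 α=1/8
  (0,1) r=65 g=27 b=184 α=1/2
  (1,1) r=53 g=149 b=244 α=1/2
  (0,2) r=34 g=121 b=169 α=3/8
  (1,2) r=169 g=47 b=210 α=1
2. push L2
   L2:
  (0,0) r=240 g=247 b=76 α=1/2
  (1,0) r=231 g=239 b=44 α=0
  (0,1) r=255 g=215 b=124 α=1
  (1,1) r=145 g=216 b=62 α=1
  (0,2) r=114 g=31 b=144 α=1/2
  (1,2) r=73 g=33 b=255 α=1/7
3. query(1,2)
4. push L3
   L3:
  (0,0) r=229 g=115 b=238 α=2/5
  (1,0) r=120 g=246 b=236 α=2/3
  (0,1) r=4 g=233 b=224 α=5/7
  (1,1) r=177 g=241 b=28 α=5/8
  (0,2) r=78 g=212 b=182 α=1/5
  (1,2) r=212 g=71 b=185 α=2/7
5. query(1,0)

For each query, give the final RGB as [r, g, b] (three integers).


(1,2) stack=L1,L2; from [0,0,0]:
+L1 (α=1) → [169, 47, 210]
+L2 (α=1/7) → [1087/7, 45, 1515/7]
= [155, 45, 216]

query (1,0) [L1,L2,L3] — begin 0,0,0
L1 α=1/8: [149/8, 119/4, 18]
L2 α=0: [149/8, 119/4, 18]
L3 α=2/3: [2069/24, 2087/12, 490/3]
rounded: [86, 174, 163]


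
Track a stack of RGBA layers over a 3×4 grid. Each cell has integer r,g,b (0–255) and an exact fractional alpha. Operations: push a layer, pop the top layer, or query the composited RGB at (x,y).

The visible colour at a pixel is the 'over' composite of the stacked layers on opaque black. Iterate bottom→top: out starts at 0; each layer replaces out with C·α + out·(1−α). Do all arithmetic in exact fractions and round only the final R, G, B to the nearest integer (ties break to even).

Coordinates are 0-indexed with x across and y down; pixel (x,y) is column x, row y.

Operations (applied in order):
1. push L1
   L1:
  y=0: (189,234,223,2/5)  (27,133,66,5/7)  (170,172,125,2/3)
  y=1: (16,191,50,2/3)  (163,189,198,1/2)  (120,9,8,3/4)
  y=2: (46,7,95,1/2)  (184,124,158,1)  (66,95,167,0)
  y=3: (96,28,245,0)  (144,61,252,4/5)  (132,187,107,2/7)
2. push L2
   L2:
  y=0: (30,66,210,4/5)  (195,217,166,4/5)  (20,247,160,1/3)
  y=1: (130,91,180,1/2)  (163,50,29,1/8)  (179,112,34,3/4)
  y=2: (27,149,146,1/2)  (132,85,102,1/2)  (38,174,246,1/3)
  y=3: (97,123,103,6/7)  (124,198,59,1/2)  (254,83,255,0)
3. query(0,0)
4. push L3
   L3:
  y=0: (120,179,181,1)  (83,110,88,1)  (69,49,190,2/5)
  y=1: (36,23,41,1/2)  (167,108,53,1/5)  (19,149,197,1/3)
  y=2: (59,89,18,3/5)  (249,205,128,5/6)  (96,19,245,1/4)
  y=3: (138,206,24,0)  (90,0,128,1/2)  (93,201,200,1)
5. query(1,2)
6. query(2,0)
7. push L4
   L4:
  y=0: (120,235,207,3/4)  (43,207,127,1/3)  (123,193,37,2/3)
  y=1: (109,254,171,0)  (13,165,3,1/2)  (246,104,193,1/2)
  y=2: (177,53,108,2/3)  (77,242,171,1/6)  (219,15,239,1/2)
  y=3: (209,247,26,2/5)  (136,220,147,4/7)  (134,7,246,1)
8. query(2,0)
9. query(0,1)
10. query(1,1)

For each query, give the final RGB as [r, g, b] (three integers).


at x=0,y=0 over L1,L2:
L1 α=2/5: [378/5, 468/5, 446/5]
L2 α=4/5: [978/25, 1788/25, 4646/25]
= [39, 72, 186]

query (1,2) [L1,L2,L3] — begin 0,0,0
+L1 (α=1) → [184, 124, 158]
+L2 (α=1/2) → [158, 209/2, 130]
+L3 (α=5/6) → [1403/6, 753/4, 385/3]
= [234, 188, 128]

query (2,0) [L1,L2,L3] — begin 0,0,0
+L1 (α=2/3) → [340/3, 344/3, 250/3]
+L2 (α=1/3) → [740/9, 1429/9, 980/9]
+L3 (α=2/5) → [1154/15, 1723/15, 424/3]
→ [77, 115, 141]

(2,0) stack=L1,L2,L3,L4; from [0,0,0]:
L1 α=2/3: [340/3, 344/3, 250/3]
L2 α=1/3: [740/9, 1429/9, 980/9]
L3 α=2/5: [1154/15, 1723/15, 424/3]
L4 α=2/3: [4844/45, 7513/45, 646/9]
rounded: [108, 167, 72]

at x=0,y=1 over L1,L2,L3,L4:
after L1 α=2/3: [32/3, 382/3, 100/3]
after L2 α=1/2: [211/3, 655/6, 320/3]
after L3 α=1/2: [319/6, 793/12, 443/6]
after L4 α=0: [319/6, 793/12, 443/6]
→ [53, 66, 74]

query (1,1) [L1,L2,L3,L4] — begin 0,0,0
after L1 α=1/2: [163/2, 189/2, 99]
after L2 α=1/8: [1467/16, 1423/16, 361/4]
after L3 α=1/5: [427/4, 371/4, 414/5]
after L4 α=1/2: [479/8, 1031/8, 429/10]
→ [60, 129, 43]


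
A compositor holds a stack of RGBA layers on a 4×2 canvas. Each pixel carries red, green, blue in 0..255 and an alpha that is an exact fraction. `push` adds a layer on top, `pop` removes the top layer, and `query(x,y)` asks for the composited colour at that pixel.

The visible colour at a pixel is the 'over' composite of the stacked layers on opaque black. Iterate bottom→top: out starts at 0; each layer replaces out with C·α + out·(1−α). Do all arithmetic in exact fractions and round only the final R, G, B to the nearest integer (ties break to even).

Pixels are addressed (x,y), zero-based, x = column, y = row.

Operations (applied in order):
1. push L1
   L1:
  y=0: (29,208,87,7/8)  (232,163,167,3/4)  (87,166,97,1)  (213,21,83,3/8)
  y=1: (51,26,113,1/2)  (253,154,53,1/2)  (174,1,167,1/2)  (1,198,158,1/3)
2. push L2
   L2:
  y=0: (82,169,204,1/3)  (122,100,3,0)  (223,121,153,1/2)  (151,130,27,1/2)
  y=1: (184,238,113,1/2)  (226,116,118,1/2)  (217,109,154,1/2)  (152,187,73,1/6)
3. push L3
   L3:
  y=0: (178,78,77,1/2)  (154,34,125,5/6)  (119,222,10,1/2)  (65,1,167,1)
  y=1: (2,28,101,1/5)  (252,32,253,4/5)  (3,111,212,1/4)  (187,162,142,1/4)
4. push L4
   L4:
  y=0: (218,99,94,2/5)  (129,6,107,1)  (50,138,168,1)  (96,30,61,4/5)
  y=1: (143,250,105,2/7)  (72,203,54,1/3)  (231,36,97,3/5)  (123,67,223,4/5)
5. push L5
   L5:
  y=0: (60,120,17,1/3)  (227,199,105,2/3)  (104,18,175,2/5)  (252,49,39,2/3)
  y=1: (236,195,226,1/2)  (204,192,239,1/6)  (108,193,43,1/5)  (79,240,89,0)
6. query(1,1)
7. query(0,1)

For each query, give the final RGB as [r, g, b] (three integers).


at x=1,y=1 over L1,L2,L3,L4,L5:
L1 α=1/2: [253/2, 77, 53/2]
L2 α=1/2: [705/4, 193/2, 289/4]
L3 α=4/5: [4737/20, 449/10, 4337/20]
L4 α=1/3: [1819/10, 488/5, 4877/30]
L5 α=1/6: [2227/12, 340/3, 6311/36]
rounded: [186, 113, 175]

at x=0,y=1 over L1,L2,L3,L4,L5:
+L1 (α=1/2) → [51/2, 13, 113/2]
+L2 (α=1/2) → [419/4, 251/2, 339/4]
+L3 (α=1/5) → [421/5, 106, 88]
+L4 (α=2/7) → [101, 1030/7, 650/7]
+L5 (α=1/2) → [337/2, 2395/14, 1116/7]
→ [168, 171, 159]


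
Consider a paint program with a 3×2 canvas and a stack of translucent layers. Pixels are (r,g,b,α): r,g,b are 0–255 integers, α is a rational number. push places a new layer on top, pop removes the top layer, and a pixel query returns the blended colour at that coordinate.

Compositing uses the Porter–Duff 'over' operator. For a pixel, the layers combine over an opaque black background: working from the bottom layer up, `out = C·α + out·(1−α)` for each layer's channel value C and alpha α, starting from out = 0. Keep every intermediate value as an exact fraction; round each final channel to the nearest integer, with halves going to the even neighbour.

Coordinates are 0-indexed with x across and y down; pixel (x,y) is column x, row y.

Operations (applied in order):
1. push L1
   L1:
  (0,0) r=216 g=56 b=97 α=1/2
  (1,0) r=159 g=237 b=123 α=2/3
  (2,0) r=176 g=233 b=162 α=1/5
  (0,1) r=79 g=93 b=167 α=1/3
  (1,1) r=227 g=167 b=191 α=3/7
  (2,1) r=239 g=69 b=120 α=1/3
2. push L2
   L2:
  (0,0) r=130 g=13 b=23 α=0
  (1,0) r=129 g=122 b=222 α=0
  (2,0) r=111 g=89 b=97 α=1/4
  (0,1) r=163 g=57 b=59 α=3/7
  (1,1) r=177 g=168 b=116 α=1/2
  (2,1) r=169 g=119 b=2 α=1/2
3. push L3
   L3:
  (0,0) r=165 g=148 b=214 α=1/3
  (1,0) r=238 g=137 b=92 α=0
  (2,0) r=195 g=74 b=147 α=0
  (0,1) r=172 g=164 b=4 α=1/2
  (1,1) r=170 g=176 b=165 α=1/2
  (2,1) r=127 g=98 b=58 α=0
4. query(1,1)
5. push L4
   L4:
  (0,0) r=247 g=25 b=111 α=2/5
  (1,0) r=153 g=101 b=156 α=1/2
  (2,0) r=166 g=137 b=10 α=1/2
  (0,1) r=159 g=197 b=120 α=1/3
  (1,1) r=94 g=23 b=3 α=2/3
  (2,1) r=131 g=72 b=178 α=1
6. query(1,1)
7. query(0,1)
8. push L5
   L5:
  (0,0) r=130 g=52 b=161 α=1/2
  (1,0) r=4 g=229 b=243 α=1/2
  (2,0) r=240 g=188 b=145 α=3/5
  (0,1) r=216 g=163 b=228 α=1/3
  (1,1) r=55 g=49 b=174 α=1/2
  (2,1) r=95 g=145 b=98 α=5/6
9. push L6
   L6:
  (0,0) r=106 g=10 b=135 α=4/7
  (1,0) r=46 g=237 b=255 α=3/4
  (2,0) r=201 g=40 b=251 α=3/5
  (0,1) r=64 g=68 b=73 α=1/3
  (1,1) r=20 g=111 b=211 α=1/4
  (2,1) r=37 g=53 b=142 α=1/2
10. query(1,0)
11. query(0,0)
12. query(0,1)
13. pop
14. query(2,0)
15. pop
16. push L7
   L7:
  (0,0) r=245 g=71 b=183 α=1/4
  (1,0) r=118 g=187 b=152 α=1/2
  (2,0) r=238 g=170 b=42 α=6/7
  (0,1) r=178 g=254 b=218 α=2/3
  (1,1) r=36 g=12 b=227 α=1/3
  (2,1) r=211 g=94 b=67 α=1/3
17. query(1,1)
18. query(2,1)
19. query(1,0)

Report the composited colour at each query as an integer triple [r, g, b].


(1,1) stack=L1,L2,L3; from [0,0,0]:
after L1 α=3/7: [681/7, 501/7, 573/7]
after L2 α=1/2: [960/7, 1677/14, 1385/14]
after L3 α=1/2: [1075/7, 4141/28, 3695/28]
rounded: [154, 148, 132]

query (1,1) [L1,L2,L3,L4] — begin 0,0,0
L1 α=3/7: [681/7, 501/7, 573/7]
L2 α=1/2: [960/7, 1677/14, 1385/14]
L3 α=1/2: [1075/7, 4141/28, 3695/28]
L4 α=2/3: [797/7, 5429/84, 3863/84]
= [114, 65, 46]

at x=0,y=1 over L1,L2,L3,L4:
after L1 α=1/3: [79/3, 31, 167/3]
after L2 α=3/7: [1783/21, 295/7, 1199/21]
after L3 α=1/2: [5395/42, 1443/14, 1283/42]
after L4 α=1/3: [8734/63, 2822/21, 3803/63]
= [139, 134, 60]

(1,0) stack=L1,L2,L3,L4,L5,L6; from [0,0,0]:
after L1 α=2/3: [106, 158, 82]
after L2 α=0: [106, 158, 82]
after L3 α=0: [106, 158, 82]
after L4 α=1/2: [259/2, 259/2, 119]
after L5 α=1/2: [267/4, 717/4, 181]
after L6 α=3/4: [819/16, 3561/16, 473/2]
→ [51, 223, 236]

query (0,0) [L1,L2,L3,L4,L5,L6] — begin 0,0,0
after L1 α=1/2: [108, 28, 97/2]
after L2 α=0: [108, 28, 97/2]
after L3 α=1/3: [127, 68, 311/3]
after L4 α=2/5: [175, 254/5, 533/5]
after L5 α=1/2: [305/2, 257/5, 669/5]
after L6 α=4/7: [1763/14, 971/35, 4707/35]
→ [126, 28, 134]

query (0,1) [L1,L2,L3,L4,L5,L6] — begin 0,0,0
after L1 α=1/3: [79/3, 31, 167/3]
after L2 α=3/7: [1783/21, 295/7, 1199/21]
after L3 α=1/2: [5395/42, 1443/14, 1283/42]
after L4 α=1/3: [8734/63, 2822/21, 3803/63]
after L5 α=1/3: [31076/189, 9067/63, 21970/189]
after L6 α=1/3: [74248/567, 22418/189, 57737/567]
rounded: [131, 119, 102]

at x=2,y=0 over L1,L2,L3,L4,L5:
L1 α=1/5: [176/5, 233/5, 162/5]
L2 α=1/4: [1083/20, 286/5, 971/20]
L3 α=0: [1083/20, 286/5, 971/20]
L4 α=1/2: [4403/40, 971/10, 1171/40]
L5 α=3/5: [18803/100, 3791/25, 9871/100]
rounded: [188, 152, 99]

at x=1,y=1 over L1,L2,L3,L4,L7:
after L1 α=3/7: [681/7, 501/7, 573/7]
after L2 α=1/2: [960/7, 1677/14, 1385/14]
after L3 α=1/2: [1075/7, 4141/28, 3695/28]
after L4 α=2/3: [797/7, 5429/84, 3863/84]
after L7 α=1/3: [1846/21, 5933/126, 13397/126]
= [88, 47, 106]

query (2,1) [L1,L2,L3,L4,L7] — begin 0,0,0
+L1 (α=1/3) → [239/3, 23, 40]
+L2 (α=1/2) → [373/3, 71, 21]
+L3 (α=0) → [373/3, 71, 21]
+L4 (α=1) → [131, 72, 178]
+L7 (α=1/3) → [473/3, 238/3, 141]
→ [158, 79, 141]

(1,0) stack=L1,L2,L3,L4,L7; from [0,0,0]:
L1 α=2/3: [106, 158, 82]
L2 α=0: [106, 158, 82]
L3 α=0: [106, 158, 82]
L4 α=1/2: [259/2, 259/2, 119]
L7 α=1/2: [495/4, 633/4, 271/2]
= [124, 158, 136]
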